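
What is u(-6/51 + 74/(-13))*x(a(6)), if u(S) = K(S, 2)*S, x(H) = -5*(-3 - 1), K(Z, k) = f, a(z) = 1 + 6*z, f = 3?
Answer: -77040/221 ≈ -348.60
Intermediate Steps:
K(Z, k) = 3
x(H) = 20 (x(H) = -5*(-4) = 20)
u(S) = 3*S
u(-6/51 + 74/(-13))*x(a(6)) = (3*(-6/51 + 74/(-13)))*20 = (3*(-6*1/51 + 74*(-1/13)))*20 = (3*(-2/17 - 74/13))*20 = (3*(-1284/221))*20 = -3852/221*20 = -77040/221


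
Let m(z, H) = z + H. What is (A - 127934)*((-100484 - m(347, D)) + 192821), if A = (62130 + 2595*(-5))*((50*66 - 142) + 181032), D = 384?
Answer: 829376129254696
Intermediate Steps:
m(z, H) = H + z
A = 9053859450 (A = (62130 - 12975)*((3300 - 142) + 181032) = 49155*(3158 + 181032) = 49155*184190 = 9053859450)
(A - 127934)*((-100484 - m(347, D)) + 192821) = (9053859450 - 127934)*((-100484 - (384 + 347)) + 192821) = 9053731516*((-100484 - 1*731) + 192821) = 9053731516*((-100484 - 731) + 192821) = 9053731516*(-101215 + 192821) = 9053731516*91606 = 829376129254696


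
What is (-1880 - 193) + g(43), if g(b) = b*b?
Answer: -224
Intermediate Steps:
g(b) = b²
(-1880 - 193) + g(43) = (-1880 - 193) + 43² = -2073 + 1849 = -224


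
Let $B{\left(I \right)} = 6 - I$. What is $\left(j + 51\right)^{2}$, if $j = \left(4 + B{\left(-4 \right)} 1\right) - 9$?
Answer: $3136$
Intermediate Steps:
$j = 5$ ($j = \left(4 + \left(6 - -4\right) 1\right) - 9 = \left(4 + \left(6 + 4\right) 1\right) - 9 = \left(4 + 10 \cdot 1\right) - 9 = \left(4 + 10\right) - 9 = 14 - 9 = 5$)
$\left(j + 51\right)^{2} = \left(5 + 51\right)^{2} = 56^{2} = 3136$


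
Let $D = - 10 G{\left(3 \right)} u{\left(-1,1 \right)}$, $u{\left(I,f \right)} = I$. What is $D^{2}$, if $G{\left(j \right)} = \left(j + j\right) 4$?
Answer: $57600$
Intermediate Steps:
$G{\left(j \right)} = 8 j$ ($G{\left(j \right)} = 2 j 4 = 8 j$)
$D = 240$ ($D = - 10 \cdot 8 \cdot 3 \left(-1\right) = \left(-10\right) 24 \left(-1\right) = \left(-240\right) \left(-1\right) = 240$)
$D^{2} = 240^{2} = 57600$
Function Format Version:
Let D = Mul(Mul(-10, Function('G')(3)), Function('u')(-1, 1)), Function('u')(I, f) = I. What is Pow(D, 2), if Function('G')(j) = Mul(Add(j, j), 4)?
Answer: 57600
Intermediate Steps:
Function('G')(j) = Mul(8, j) (Function('G')(j) = Mul(Mul(2, j), 4) = Mul(8, j))
D = 240 (D = Mul(Mul(-10, Mul(8, 3)), -1) = Mul(Mul(-10, 24), -1) = Mul(-240, -1) = 240)
Pow(D, 2) = Pow(240, 2) = 57600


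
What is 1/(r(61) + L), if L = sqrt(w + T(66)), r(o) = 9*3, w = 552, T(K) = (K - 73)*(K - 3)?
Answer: 9/206 - sqrt(111)/618 ≈ 0.026641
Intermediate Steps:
T(K) = (-73 + K)*(-3 + K)
r(o) = 27
L = sqrt(111) (L = sqrt(552 + (219 + 66**2 - 76*66)) = sqrt(552 + (219 + 4356 - 5016)) = sqrt(552 - 441) = sqrt(111) ≈ 10.536)
1/(r(61) + L) = 1/(27 + sqrt(111))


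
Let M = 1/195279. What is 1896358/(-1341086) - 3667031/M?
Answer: -480171917377408586/670543 ≈ -7.1609e+11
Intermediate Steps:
M = 1/195279 ≈ 5.1209e-6
1896358/(-1341086) - 3667031/M = 1896358/(-1341086) - 3667031/1/195279 = 1896358*(-1/1341086) - 3667031*195279 = -948179/670543 - 716094146649 = -480171917377408586/670543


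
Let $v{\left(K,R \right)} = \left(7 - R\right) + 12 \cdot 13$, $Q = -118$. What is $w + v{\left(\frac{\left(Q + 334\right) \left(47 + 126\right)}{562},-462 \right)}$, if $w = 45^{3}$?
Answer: $91750$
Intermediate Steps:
$w = 91125$
$v{\left(K,R \right)} = 163 - R$ ($v{\left(K,R \right)} = \left(7 - R\right) + 156 = 163 - R$)
$w + v{\left(\frac{\left(Q + 334\right) \left(47 + 126\right)}{562},-462 \right)} = 91125 + \left(163 - -462\right) = 91125 + \left(163 + 462\right) = 91125 + 625 = 91750$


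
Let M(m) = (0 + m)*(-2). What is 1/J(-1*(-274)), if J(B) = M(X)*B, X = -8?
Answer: 1/4384 ≈ 0.00022810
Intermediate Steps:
M(m) = -2*m (M(m) = m*(-2) = -2*m)
J(B) = 16*B (J(B) = (-2*(-8))*B = 16*B)
1/J(-1*(-274)) = 1/(16*(-1*(-274))) = 1/(16*274) = 1/4384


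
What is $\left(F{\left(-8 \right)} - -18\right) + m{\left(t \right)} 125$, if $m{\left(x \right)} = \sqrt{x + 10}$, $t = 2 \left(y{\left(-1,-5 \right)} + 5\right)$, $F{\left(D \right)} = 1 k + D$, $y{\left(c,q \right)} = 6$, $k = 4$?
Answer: $14 + 500 \sqrt{2} \approx 721.11$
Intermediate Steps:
$F{\left(D \right)} = 4 + D$ ($F{\left(D \right)} = 1 \cdot 4 + D = 4 + D$)
$t = 22$ ($t = 2 \left(6 + 5\right) = 2 \cdot 11 = 22$)
$m{\left(x \right)} = \sqrt{10 + x}$
$\left(F{\left(-8 \right)} - -18\right) + m{\left(t \right)} 125 = \left(\left(4 - 8\right) - -18\right) + \sqrt{10 + 22} \cdot 125 = \left(-4 + 18\right) + \sqrt{32} \cdot 125 = 14 + 4 \sqrt{2} \cdot 125 = 14 + 500 \sqrt{2}$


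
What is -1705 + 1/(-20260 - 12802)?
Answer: -56370711/33062 ≈ -1705.0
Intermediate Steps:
-1705 + 1/(-20260 - 12802) = -1705 + 1/(-33062) = -1705 - 1/33062 = -56370711/33062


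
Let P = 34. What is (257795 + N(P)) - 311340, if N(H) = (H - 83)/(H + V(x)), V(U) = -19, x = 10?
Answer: -803224/15 ≈ -53548.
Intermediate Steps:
N(H) = (-83 + H)/(-19 + H) (N(H) = (H - 83)/(H - 19) = (-83 + H)/(-19 + H))
(257795 + N(P)) - 311340 = (257795 + (-83 + 34)/(-19 + 34)) - 311340 = (257795 - 49/15) - 311340 = 3866876/15 - 311340 = -803224/15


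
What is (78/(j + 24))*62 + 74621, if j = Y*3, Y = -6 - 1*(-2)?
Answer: 75024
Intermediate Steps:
Y = -4 (Y = -6 + 2 = -4)
j = -12 (j = -4*3 = -12)
(78/(j + 24))*62 + 74621 = (78/(-12 + 24))*62 + 74621 = (78/12)*62 + 74621 = ((1/12)*78)*62 + 74621 = (13/2)*62 + 74621 = 403 + 74621 = 75024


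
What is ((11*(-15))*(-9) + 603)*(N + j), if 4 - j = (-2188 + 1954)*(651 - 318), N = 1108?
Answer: 165022992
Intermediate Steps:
j = 77926 (j = 4 - (-2188 + 1954)*(651 - 318) = 4 - (-234)*333 = 4 - 1*(-77922) = 4 + 77922 = 77926)
((11*(-15))*(-9) + 603)*(N + j) = ((11*(-15))*(-9) + 603)*(1108 + 77926) = (-165*(-9) + 603)*79034 = (1485 + 603)*79034 = 2088*79034 = 165022992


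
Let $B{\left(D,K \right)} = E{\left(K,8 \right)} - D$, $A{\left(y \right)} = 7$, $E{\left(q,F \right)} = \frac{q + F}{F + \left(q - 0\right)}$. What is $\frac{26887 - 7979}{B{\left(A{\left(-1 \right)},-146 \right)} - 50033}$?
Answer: $- \frac{18908}{50039} \approx -0.37787$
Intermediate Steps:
$E{\left(q,F \right)} = 1$ ($E{\left(q,F \right)} = \frac{F + q}{F + \left(q + 0\right)} = \frac{F + q}{F + q} = 1$)
$B{\left(D,K \right)} = 1 - D$
$\frac{26887 - 7979}{B{\left(A{\left(-1 \right)},-146 \right)} - 50033} = \frac{26887 - 7979}{\left(1 - 7\right) - 50033} = \frac{18908}{\left(1 - 7\right) - 50033} = \frac{18908}{-6 - 50033} = \frac{18908}{-50039} = 18908 \left(- \frac{1}{50039}\right) = - \frac{18908}{50039}$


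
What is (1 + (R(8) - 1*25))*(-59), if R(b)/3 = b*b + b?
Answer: -11328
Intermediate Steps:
R(b) = 3*b + 3*b² (R(b) = 3*(b*b + b) = 3*(b² + b) = 3*(b + b²) = 3*b + 3*b²)
(1 + (R(8) - 1*25))*(-59) = (1 + (3*8*(1 + 8) - 1*25))*(-59) = (1 + (3*8*9 - 25))*(-59) = (1 + (216 - 25))*(-59) = (1 + 191)*(-59) = 192*(-59) = -11328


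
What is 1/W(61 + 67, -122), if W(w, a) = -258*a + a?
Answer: 1/31354 ≈ 3.1894e-5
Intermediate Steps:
W(w, a) = -257*a
1/W(61 + 67, -122) = 1/(-257*(-122)) = 1/31354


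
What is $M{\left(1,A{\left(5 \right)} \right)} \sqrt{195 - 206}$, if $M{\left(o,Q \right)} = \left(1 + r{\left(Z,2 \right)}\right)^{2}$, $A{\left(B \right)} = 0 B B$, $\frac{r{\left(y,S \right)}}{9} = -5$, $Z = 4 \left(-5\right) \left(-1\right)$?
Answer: $1936 i \sqrt{11} \approx 6421.0 i$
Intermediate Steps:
$Z = 20$ ($Z = \left(-20\right) \left(-1\right) = 20$)
$r{\left(y,S \right)} = -45$ ($r{\left(y,S \right)} = 9 \left(-5\right) = -45$)
$A{\left(B \right)} = 0$ ($A{\left(B \right)} = 0 B = 0$)
$M{\left(o,Q \right)} = 1936$ ($M{\left(o,Q \right)} = \left(1 - 45\right)^{2} = \left(-44\right)^{2} = 1936$)
$M{\left(1,A{\left(5 \right)} \right)} \sqrt{195 - 206} = 1936 \sqrt{195 - 206} = 1936 \sqrt{-11} = 1936 i \sqrt{11}$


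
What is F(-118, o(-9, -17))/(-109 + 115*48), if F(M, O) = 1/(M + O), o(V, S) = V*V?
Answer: -1/200207 ≈ -4.9948e-6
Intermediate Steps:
o(V, S) = V²
F(-118, o(-9, -17))/(-109 + 115*48) = 1/((-118 + (-9)²)*(-109 + 115*48)) = 1/((-118 + 81)*(-109 + 5520)) = 1/(-37*5411) = -1/37*1/5411 = -1/200207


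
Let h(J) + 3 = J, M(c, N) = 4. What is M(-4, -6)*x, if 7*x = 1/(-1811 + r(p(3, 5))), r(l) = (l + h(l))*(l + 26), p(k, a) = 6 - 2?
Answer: -4/11627 ≈ -0.00034403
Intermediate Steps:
p(k, a) = 4
h(J) = -3 + J
r(l) = (-3 + 2*l)*(26 + l) (r(l) = (l + (-3 + l))*(l + 26) = (-3 + 2*l)*(26 + l))
x = -1/11627 (x = 1/(7*(-1811 + (-78 + 2*4² + 49*4))) = 1/(7*(-1811 + (-78 + 2*16 + 196))) = 1/(7*(-1811 + (-78 + 32 + 196))) = 1/(7*(-1811 + 150)) = (⅐)/(-1661) = (⅐)*(-1/1661) = -1/11627 ≈ -8.6007e-5)
M(-4, -6)*x = 4*(-1/11627) = -4/11627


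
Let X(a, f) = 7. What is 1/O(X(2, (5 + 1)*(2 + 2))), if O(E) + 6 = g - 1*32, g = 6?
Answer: -1/32 ≈ -0.031250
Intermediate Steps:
O(E) = -32 (O(E) = -6 + (6 - 1*32) = -6 + (6 - 32) = -6 - 26 = -32)
1/O(X(2, (5 + 1)*(2 + 2))) = 1/(-32) = -1/32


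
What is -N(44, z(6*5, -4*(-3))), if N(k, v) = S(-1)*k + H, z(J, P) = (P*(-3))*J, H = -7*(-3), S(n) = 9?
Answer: -417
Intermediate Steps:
H = 21
z(J, P) = -3*J*P (z(J, P) = (-3*P)*J = -3*J*P)
N(k, v) = 21 + 9*k (N(k, v) = 9*k + 21 = 21 + 9*k)
-N(44, z(6*5, -4*(-3))) = -(21 + 9*44) = -(21 + 396) = -1*417 = -417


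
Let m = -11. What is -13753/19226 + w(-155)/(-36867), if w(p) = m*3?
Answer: -168799131/236268314 ≈ -0.71444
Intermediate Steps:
w(p) = -33 (w(p) = -11*3 = -33)
-13753/19226 + w(-155)/(-36867) = -13753/19226 - 33/(-36867) = -13753*1/19226 - 33*(-1/36867) = -13753/19226 + 11/12289 = -168799131/236268314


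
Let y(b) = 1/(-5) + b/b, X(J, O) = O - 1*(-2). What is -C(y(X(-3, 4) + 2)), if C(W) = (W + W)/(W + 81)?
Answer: -8/409 ≈ -0.019560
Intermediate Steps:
X(J, O) = 2 + O (X(J, O) = O + 2 = 2 + O)
y(b) = 4/5 (y(b) = 1*(-1/5) + 1 = -1/5 + 1 = 4/5)
C(W) = 2*W/(81 + W) (C(W) = (2*W)/(81 + W) = 2*W/(81 + W))
-C(y(X(-3, 4) + 2)) = -2*4/(5*(81 + 4/5)) = -2*4/(5*409/5) = -2*4*5/(5*409) = -1*8/409 = -8/409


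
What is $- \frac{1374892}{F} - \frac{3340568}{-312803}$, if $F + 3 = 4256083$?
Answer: $\frac{3446913577791}{332828648060} \approx 10.356$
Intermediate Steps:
$F = 4256080$ ($F = -3 + 4256083 = 4256080$)
$- \frac{1374892}{F} - \frac{3340568}{-312803} = - \frac{1374892}{4256080} - \frac{3340568}{-312803} = \left(-1374892\right) \frac{1}{4256080} - - \frac{3340568}{312803} = - \frac{343723}{1064020} + \frac{3340568}{312803} = \frac{3446913577791}{332828648060}$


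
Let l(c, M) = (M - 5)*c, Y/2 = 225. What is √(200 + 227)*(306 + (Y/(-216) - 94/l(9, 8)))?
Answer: 32447*√427/108 ≈ 6208.2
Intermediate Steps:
Y = 450 (Y = 2*225 = 450)
l(c, M) = c*(-5 + M) (l(c, M) = (-5 + M)*c = c*(-5 + M))
√(200 + 227)*(306 + (Y/(-216) - 94/l(9, 8))) = √(200 + 227)*(306 + (450/(-216) - 94*1/(9*(-5 + 8)))) = √427*(306 + (450*(-1/216) - 94/(9*3))) = √427*(306 + (-25/12 - 94/27)) = √427*(306 - 601/108) = √427*(32447/108) = 32447*√427/108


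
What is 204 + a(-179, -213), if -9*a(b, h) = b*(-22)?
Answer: -2102/9 ≈ -233.56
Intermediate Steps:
a(b, h) = 22*b/9 (a(b, h) = -b*(-22)/9 = -(-22)*b/9 = 22*b/9)
204 + a(-179, -213) = 204 + (22/9)*(-179) = 204 - 3938/9 = -2102/9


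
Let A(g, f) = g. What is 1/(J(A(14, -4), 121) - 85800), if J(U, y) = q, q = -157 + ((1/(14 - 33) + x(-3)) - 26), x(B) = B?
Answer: -19/1633735 ≈ -1.1630e-5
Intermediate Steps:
q = -3535/19 (q = -157 + ((1/(14 - 33) - 3) - 26) = -157 + ((1/(-19) - 3) - 26) = -157 + ((-1/19 - 3) - 26) = -157 + (-58/19 - 26) = -157 - 552/19 = -3535/19 ≈ -186.05)
J(U, y) = -3535/19
1/(J(A(14, -4), 121) - 85800) = 1/(-3535/19 - 85800) = 1/(-1633735/19) = -19/1633735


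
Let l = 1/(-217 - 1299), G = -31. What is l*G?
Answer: 31/1516 ≈ 0.020449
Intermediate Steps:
l = -1/1516 (l = 1/(-1516) = -1/1516 ≈ -0.00065963)
l*G = -1/1516*(-31) = 31/1516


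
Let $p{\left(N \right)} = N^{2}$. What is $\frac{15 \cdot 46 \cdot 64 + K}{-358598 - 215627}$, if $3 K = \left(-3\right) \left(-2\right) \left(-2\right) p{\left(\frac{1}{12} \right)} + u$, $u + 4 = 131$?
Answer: $- \frac{1591283}{20672100} \approx -0.076977$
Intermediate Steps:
$u = 127$ ($u = -4 + 131 = 127$)
$K = \frac{1523}{36}$ ($K = \frac{\left(-3\right) \left(-2\right) \left(-2\right) \left(\frac{1}{12}\right)^{2} + 127}{3} = \frac{\frac{6 \left(-2\right)}{144} + 127}{3} = \frac{\left(-12\right) \frac{1}{144} + 127}{3} = \frac{- \frac{1}{12} + 127}{3} = \frac{1}{3} \cdot \frac{1523}{12} = \frac{1523}{36} \approx 42.306$)
$\frac{15 \cdot 46 \cdot 64 + K}{-358598 - 215627} = \frac{15 \cdot 46 \cdot 64 + \frac{1523}{36}}{-358598 - 215627} = \frac{690 \cdot 64 + \frac{1523}{36}}{-574225} = \left(44160 + \frac{1523}{36}\right) \left(- \frac{1}{574225}\right) = \frac{1591283}{36} \left(- \frac{1}{574225}\right) = - \frac{1591283}{20672100}$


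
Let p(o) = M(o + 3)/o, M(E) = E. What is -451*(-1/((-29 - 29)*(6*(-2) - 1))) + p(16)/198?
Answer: 721547/1194336 ≈ 0.60414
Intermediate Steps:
p(o) = (3 + o)/o (p(o) = (o + 3)/o = (3 + o)/o)
-451*(-1/((-29 - 29)*(6*(-2) - 1))) + p(16)/198 = -451*(-1/((-29 - 29)*(6*(-2) - 1))) + ((3 + 16)/16)/198 = -451*1/(58*(-12 - 1)) + ((1/16)*19)*(1/198) = -451/(-1*(-13)*(-58)) + (19/16)*(1/198) = -451/(13*(-58)) + 19/3168 = -451/(-754) + 19/3168 = -451*(-1/754) + 19/3168 = 451/754 + 19/3168 = 721547/1194336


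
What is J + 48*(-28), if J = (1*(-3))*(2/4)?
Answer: -2691/2 ≈ -1345.5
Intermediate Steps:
J = -3/2 (J = -6/4 = -3*½ = -3/2 ≈ -1.5000)
J + 48*(-28) = -3/2 + 48*(-28) = -3/2 - 1344 = -2691/2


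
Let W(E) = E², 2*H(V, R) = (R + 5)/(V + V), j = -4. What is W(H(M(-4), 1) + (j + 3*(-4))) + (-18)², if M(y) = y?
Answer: 37897/64 ≈ 592.14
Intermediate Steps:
H(V, R) = (5 + R)/(4*V) (H(V, R) = ((R + 5)/(V + V))/2 = ((5 + R)/((2*V)))/2 = ((5 + R)*(1/(2*V)))/2 = ((5 + R)/(2*V))/2 = (5 + R)/(4*V))
W(H(M(-4), 1) + (j + 3*(-4))) + (-18)² = ((¼)*(5 + 1)/(-4) + (-4 + 3*(-4)))² + (-18)² = ((¼)*(-¼)*6 + (-4 - 12))² + 324 = (-3/8 - 16)² + 324 = (-131/8)² + 324 = 17161/64 + 324 = 37897/64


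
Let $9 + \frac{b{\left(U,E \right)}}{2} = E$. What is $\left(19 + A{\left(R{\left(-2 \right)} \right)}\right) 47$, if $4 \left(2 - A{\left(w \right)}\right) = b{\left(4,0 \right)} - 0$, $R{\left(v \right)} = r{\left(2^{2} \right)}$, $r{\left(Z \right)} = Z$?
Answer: $\frac{2397}{2} \approx 1198.5$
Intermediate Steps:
$b{\left(U,E \right)} = -18 + 2 E$
$R{\left(v \right)} = 4$ ($R{\left(v \right)} = 2^{2} = 4$)
$A{\left(w \right)} = \frac{13}{2}$ ($A{\left(w \right)} = 2 - \frac{\left(-18 + 2 \cdot 0\right) - 0}{4} = 2 - \frac{\left(-18 + 0\right) + 0}{4} = 2 - \frac{-18 + 0}{4} = 2 - - \frac{9}{2} = 2 + \frac{9}{2} = \frac{13}{2}$)
$\left(19 + A{\left(R{\left(-2 \right)} \right)}\right) 47 = \left(19 + \frac{13}{2}\right) 47 = \frac{51}{2} \cdot 47 = \frac{2397}{2}$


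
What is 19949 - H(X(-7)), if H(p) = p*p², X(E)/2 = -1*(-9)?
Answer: 14117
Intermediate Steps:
X(E) = 18 (X(E) = 2*(-1*(-9)) = 2*9 = 18)
H(p) = p³
19949 - H(X(-7)) = 19949 - 1*18³ = 19949 - 1*5832 = 19949 - 5832 = 14117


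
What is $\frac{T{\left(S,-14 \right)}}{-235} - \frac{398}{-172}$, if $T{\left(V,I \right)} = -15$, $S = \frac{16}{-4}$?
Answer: $\frac{9611}{4042} \approx 2.3778$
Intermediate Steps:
$S = -4$ ($S = 16 \left(- \frac{1}{4}\right) = -4$)
$\frac{T{\left(S,-14 \right)}}{-235} - \frac{398}{-172} = - \frac{15}{-235} - \frac{398}{-172} = \left(-15\right) \left(- \frac{1}{235}\right) - - \frac{199}{86} = \frac{3}{47} + \frac{199}{86} = \frac{9611}{4042}$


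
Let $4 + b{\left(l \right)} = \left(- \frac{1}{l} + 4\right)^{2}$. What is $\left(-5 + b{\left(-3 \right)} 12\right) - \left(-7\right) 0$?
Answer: $\frac{517}{3} \approx 172.33$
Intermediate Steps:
$b{\left(l \right)} = -4 + \left(4 - \frac{1}{l}\right)^{2}$ ($b{\left(l \right)} = -4 + \left(- \frac{1}{l} + 4\right)^{2} = -4 + \left(4 - \frac{1}{l}\right)^{2}$)
$\left(-5 + b{\left(-3 \right)} 12\right) - \left(-7\right) 0 = \left(-5 + \left(12 + \frac{1}{9} - \frac{8}{-3}\right) 12\right) - \left(-7\right) 0 = \left(-5 + \left(12 + \frac{1}{9} - - \frac{8}{3}\right) 12\right) - 0 = \left(-5 + \left(12 + \frac{1}{9} + \frac{8}{3}\right) 12\right) + 0 = \left(-5 + \frac{133}{9} \cdot 12\right) + 0 = \left(-5 + \frac{532}{3}\right) + 0 = \frac{517}{3} + 0 = \frac{517}{3}$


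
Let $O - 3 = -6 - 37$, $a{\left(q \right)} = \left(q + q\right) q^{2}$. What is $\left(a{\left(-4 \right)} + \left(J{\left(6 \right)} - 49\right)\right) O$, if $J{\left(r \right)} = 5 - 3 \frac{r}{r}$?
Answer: $7000$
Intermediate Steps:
$J{\left(r \right)} = 2$ ($J{\left(r \right)} = 5 - 3 = 2$)
$a{\left(q \right)} = 2 q^{3}$ ($a{\left(q \right)} = 2 q q^{2} = 2 q^{3}$)
$O = -40$ ($O = 3 - 43 = -40$)
$\left(a{\left(-4 \right)} + \left(J{\left(6 \right)} - 49\right)\right) O = \left(2 \left(-4\right)^{3} + \left(2 - 49\right)\right) \left(-40\right) = \left(2 \left(-64\right) - 47\right) \left(-40\right) = \left(-128 - 47\right) \left(-40\right) = \left(-175\right) \left(-40\right) = 7000$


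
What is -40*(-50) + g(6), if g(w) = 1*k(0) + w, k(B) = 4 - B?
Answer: 2010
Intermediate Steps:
g(w) = 4 + w (g(w) = 1*(4 - 1*0) + w = 1*(4 + 0) + w = 1*4 + w = 4 + w)
-40*(-50) + g(6) = -40*(-50) + (4 + 6) = 2000 + 10 = 2010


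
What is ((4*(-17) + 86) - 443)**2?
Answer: 180625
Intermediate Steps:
((4*(-17) + 86) - 443)**2 = ((-68 + 86) - 443)**2 = (18 - 443)**2 = (-425)**2 = 180625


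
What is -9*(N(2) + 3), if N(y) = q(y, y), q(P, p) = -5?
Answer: 18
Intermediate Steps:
N(y) = -5
-9*(N(2) + 3) = -9*(-5 + 3) = -9*(-2) = 18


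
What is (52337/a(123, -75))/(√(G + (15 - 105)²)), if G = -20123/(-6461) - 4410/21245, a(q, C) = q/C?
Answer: -261685*√4985143997123017/52116246811 ≈ -354.52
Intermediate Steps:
G = 11400575/3921827 (G = -20123*(-1/6461) - 4410*1/21245 = 20123/6461 - 126/607 = 11400575/3921827 ≈ 2.9070)
(52337/a(123, -75))/(√(G + (15 - 105)²)) = (52337/((123/(-75))))/(√(11400575/3921827 + (15 - 105)²)) = (52337/((123*(-1/75))))/(√(11400575/3921827 + (-90)²)) = (52337/(-41/25))/(√(11400575/3921827 + 8100)) = (52337*(-25/41))/(√(31778199275/3921827)) = -1308425*√4985143997123017/6355639855/41 = -261685*√4985143997123017/52116246811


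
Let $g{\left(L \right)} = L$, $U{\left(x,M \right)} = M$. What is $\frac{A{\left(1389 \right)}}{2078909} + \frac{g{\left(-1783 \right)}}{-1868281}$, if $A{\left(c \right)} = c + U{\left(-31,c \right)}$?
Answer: $\frac{8896779365}{3883986185429} \approx 0.0022906$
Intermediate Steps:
$A{\left(c \right)} = 2 c$ ($A{\left(c \right)} = c + c = 2 c$)
$\frac{A{\left(1389 \right)}}{2078909} + \frac{g{\left(-1783 \right)}}{-1868281} = \frac{2 \cdot 1389}{2078909} - \frac{1783}{-1868281} = 2778 \cdot \frac{1}{2078909} - - \frac{1783}{1868281} = \frac{2778}{2078909} + \frac{1783}{1868281} = \frac{8896779365}{3883986185429}$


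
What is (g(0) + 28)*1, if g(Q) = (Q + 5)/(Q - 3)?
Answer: 79/3 ≈ 26.333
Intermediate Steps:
g(Q) = (5 + Q)/(-3 + Q)
(g(0) + 28)*1 = ((5 + 0)/(-3 + 0) + 28)*1 = (5/(-3) + 28)*1 = (-⅓*5 + 28)*1 = (-5/3 + 28)*1 = (79/3)*1 = 79/3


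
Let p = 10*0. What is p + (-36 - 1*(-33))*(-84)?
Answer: 252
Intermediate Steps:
p = 0
p + (-36 - 1*(-33))*(-84) = 0 + (-36 - 1*(-33))*(-84) = 0 + (-36 + 33)*(-84) = 0 - 3*(-84) = 0 + 252 = 252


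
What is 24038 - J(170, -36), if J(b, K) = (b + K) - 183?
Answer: 24087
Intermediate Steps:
J(b, K) = -183 + K + b (J(b, K) = (K + b) - 183 = -183 + K + b)
24038 - J(170, -36) = 24038 - (-183 - 36 + 170) = 24038 - 1*(-49) = 24038 + 49 = 24087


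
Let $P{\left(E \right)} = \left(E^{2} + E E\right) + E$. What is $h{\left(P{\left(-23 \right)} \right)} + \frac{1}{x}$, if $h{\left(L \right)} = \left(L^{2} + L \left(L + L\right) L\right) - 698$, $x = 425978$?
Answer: $\frac{945034866863907}{425978} \approx 2.2185 \cdot 10^{9}$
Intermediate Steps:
$P{\left(E \right)} = E + 2 E^{2}$ ($P{\left(E \right)} = \left(E^{2} + E^{2}\right) + E = 2 E^{2} + E = E + 2 E^{2}$)
$h{\left(L \right)} = -698 + L^{2} + 2 L^{3}$ ($h{\left(L \right)} = \left(L^{2} + L 2 L L\right) - 698 = \left(L^{2} + 2 L^{2} L\right) - 698 = \left(L^{2} + 2 L^{3}\right) - 698 = -698 + L^{2} + 2 L^{3}$)
$h{\left(P{\left(-23 \right)} \right)} + \frac{1}{x} = \left(-698 + \left(- 23 \left(1 + 2 \left(-23\right)\right)\right)^{2} + 2 \left(- 23 \left(1 + 2 \left(-23\right)\right)\right)^{3}\right) + \frac{1}{425978} = \left(-698 + \left(- 23 \left(1 - 46\right)\right)^{2} + 2 \left(- 23 \left(1 - 46\right)\right)^{3}\right) + \frac{1}{425978} = \left(-698 + \left(\left(-23\right) \left(-45\right)\right)^{2} + 2 \left(\left(-23\right) \left(-45\right)\right)^{3}\right) + \frac{1}{425978} = \left(-698 + 1035^{2} + 2 \cdot 1035^{3}\right) + \frac{1}{425978} = \left(-698 + 1071225 + 2 \cdot 1108717875\right) + \frac{1}{425978} = \left(-698 + 1071225 + 2217435750\right) + \frac{1}{425978} = 2218506277 + \frac{1}{425978} = \frac{945034866863907}{425978}$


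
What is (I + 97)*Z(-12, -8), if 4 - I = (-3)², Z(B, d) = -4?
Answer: -368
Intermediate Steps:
I = -5 (I = 4 - 1*(-3)² = 4 - 1*9 = 4 - 9 = -5)
(I + 97)*Z(-12, -8) = (-5 + 97)*(-4) = 92*(-4) = -368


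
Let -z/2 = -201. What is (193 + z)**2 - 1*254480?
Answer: 99545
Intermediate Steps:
z = 402 (z = -2*(-201) = 402)
(193 + z)**2 - 1*254480 = (193 + 402)**2 - 1*254480 = 595**2 - 254480 = 354025 - 254480 = 99545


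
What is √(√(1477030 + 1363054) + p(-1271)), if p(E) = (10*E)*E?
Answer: √(16154410 + 2*√710021) ≈ 4019.5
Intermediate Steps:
p(E) = 10*E²
√(√(1477030 + 1363054) + p(-1271)) = √(√(1477030 + 1363054) + 10*(-1271)²) = √(√2840084 + 10*1615441) = √(2*√710021 + 16154410) = √(16154410 + 2*√710021)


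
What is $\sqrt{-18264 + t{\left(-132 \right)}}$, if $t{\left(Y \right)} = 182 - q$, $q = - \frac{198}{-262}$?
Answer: $\frac{i \sqrt{310318171}}{131} \approx 134.47 i$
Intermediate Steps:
$q = \frac{99}{131}$ ($q = \left(-198\right) \left(- \frac{1}{262}\right) = \frac{99}{131} \approx 0.75572$)
$t{\left(Y \right)} = \frac{23743}{131}$ ($t{\left(Y \right)} = 182 - \frac{99}{131} = \frac{23743}{131}$)
$\sqrt{-18264 + t{\left(-132 \right)}} = \sqrt{-18264 + \frac{23743}{131}} = \sqrt{- \frac{2368841}{131}} = \frac{i \sqrt{310318171}}{131}$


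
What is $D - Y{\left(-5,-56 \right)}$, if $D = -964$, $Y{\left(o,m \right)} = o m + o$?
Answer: $-1239$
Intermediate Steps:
$Y{\left(o,m \right)} = o + m o$ ($Y{\left(o,m \right)} = m o + o = o + m o$)
$D - Y{\left(-5,-56 \right)} = -964 - - 5 \left(1 - 56\right) = -964 - \left(-5\right) \left(-55\right) = -964 - 275 = -1239$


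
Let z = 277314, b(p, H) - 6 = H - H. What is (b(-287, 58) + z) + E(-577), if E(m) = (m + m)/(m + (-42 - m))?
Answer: 5824297/21 ≈ 2.7735e+5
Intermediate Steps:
b(p, H) = 6 (b(p, H) = 6 + (H - H) = 6 + 0 = 6)
E(m) = -m/21 (E(m) = (2*m)/(-42) = (2*m)*(-1/42) = -m/21)
(b(-287, 58) + z) + E(-577) = (6 + 277314) - 1/21*(-577) = 277320 + 577/21 = 5824297/21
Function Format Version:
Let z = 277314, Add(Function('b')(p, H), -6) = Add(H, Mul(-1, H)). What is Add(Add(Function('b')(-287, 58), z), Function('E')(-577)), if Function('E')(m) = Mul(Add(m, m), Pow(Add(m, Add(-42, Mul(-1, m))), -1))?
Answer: Rational(5824297, 21) ≈ 2.7735e+5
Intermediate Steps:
Function('b')(p, H) = 6 (Function('b')(p, H) = Add(6, Add(H, Mul(-1, H))) = Add(6, 0) = 6)
Function('E')(m) = Mul(Rational(-1, 21), m) (Function('E')(m) = Mul(Mul(2, m), Pow(-42, -1)) = Mul(Mul(2, m), Rational(-1, 42)) = Mul(Rational(-1, 21), m))
Add(Add(Function('b')(-287, 58), z), Function('E')(-577)) = Add(Add(6, 277314), Mul(Rational(-1, 21), -577)) = Add(277320, Rational(577, 21)) = Rational(5824297, 21)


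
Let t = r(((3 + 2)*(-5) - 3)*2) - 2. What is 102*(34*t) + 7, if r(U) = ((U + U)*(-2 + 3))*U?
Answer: 21744367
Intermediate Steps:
r(U) = 2*U² (r(U) = ((2*U)*1)*U = (2*U)*U = 2*U²)
t = 6270 (t = 2*(((3 + 2)*(-5) - 3)*2)² - 2 = 2*((5*(-5) - 3)*2)² - 2 = 2*((-25 - 3)*2)² - 2 = 2*(-28*2)² - 2 = 2*(-56)² - 2 = 2*3136 - 2 = 6272 - 2 = 6270)
102*(34*t) + 7 = 102*(34*6270) + 7 = 102*213180 + 7 = 21744360 + 7 = 21744367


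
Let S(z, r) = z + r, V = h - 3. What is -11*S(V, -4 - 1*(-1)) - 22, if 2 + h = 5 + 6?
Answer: -55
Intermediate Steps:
h = 9 (h = -2 + (5 + 6) = -2 + 11 = 9)
V = 6 (V = 9 - 3 = 6)
S(z, r) = r + z
-11*S(V, -4 - 1*(-1)) - 22 = -11*((-4 - 1*(-1)) + 6) - 22 = -11*((-4 + 1) + 6) - 22 = -11*(-3 + 6) - 22 = -11*3 - 22 = -33 - 22 = -55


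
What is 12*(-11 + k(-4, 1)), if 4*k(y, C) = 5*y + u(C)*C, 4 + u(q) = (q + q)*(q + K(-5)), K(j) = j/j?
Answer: -192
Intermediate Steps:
K(j) = 1
u(q) = -4 + 2*q*(1 + q) (u(q) = -4 + (q + q)*(q + 1) = -4 + (2*q)*(1 + q) = -4 + 2*q*(1 + q))
k(y, C) = 5*y/4 + C*(-4 + 2*C + 2*C**2)/4 (k(y, C) = (5*y + (-4 + 2*C + 2*C**2)*C)/4 = (5*y + C*(-4 + 2*C + 2*C**2))/4 = 5*y/4 + C*(-4 + 2*C + 2*C**2)/4)
12*(-11 + k(-4, 1)) = 12*(-11 + ((5/4)*(-4) + (1/2)*1*(-2 + 1 + 1**2))) = 12*(-11 + (-5 + (1/2)*1*(-2 + 1 + 1))) = 12*(-11 + (-5 + (1/2)*1*0)) = 12*(-11 + (-5 + 0)) = 12*(-11 - 5) = 12*(-16) = -192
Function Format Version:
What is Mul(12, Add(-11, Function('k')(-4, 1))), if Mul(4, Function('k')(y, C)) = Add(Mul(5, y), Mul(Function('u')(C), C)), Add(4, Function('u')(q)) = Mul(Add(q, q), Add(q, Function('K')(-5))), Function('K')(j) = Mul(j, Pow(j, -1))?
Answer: -192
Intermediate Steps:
Function('K')(j) = 1
Function('u')(q) = Add(-4, Mul(2, q, Add(1, q))) (Function('u')(q) = Add(-4, Mul(Add(q, q), Add(q, 1))) = Add(-4, Mul(Mul(2, q), Add(1, q))) = Add(-4, Mul(2, q, Add(1, q))))
Function('k')(y, C) = Add(Mul(Rational(5, 4), y), Mul(Rational(1, 4), C, Add(-4, Mul(2, C), Mul(2, Pow(C, 2))))) (Function('k')(y, C) = Mul(Rational(1, 4), Add(Mul(5, y), Mul(Add(-4, Mul(2, C), Mul(2, Pow(C, 2))), C))) = Mul(Rational(1, 4), Add(Mul(5, y), Mul(C, Add(-4, Mul(2, C), Mul(2, Pow(C, 2)))))) = Add(Mul(Rational(5, 4), y), Mul(Rational(1, 4), C, Add(-4, Mul(2, C), Mul(2, Pow(C, 2))))))
Mul(12, Add(-11, Function('k')(-4, 1))) = Mul(12, Add(-11, Add(Mul(Rational(5, 4), -4), Mul(Rational(1, 2), 1, Add(-2, 1, Pow(1, 2)))))) = Mul(12, Add(-11, Add(-5, Mul(Rational(1, 2), 1, Add(-2, 1, 1))))) = Mul(12, Add(-11, Add(-5, Mul(Rational(1, 2), 1, 0)))) = Mul(12, Add(-11, Add(-5, 0))) = Mul(12, Add(-11, -5)) = Mul(12, -16) = -192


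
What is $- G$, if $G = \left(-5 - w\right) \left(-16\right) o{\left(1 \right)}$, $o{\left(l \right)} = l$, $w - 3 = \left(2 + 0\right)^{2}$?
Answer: $-192$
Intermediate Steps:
$w = 7$ ($w = 3 + \left(2 + 0\right)^{2} = 3 + 2^{2} = 3 + 4 = 7$)
$G = 192$ ($G = \left(-5 - 7\right) \left(-16\right) 1 = \left(-12\right) \left(-16\right) 1 = 192 \cdot 1 = 192$)
$- G = \left(-1\right) 192 = -192$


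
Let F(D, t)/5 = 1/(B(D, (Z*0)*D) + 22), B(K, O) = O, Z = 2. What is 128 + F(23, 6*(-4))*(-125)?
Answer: 2191/22 ≈ 99.591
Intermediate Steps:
F(D, t) = 5/22 (F(D, t) = 5/((2*0)*D + 22) = 5/(0*D + 22) = 5/(0 + 22) = 5/22)
128 + F(23, 6*(-4))*(-125) = 128 + (5/22)*(-125) = 128 - 625/22 = 2191/22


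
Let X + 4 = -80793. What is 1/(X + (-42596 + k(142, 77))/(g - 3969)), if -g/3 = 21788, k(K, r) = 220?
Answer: -69333/5601856025 ≈ -1.2377e-5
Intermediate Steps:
X = -80797 (X = -4 - 80793 = -80797)
g = -65364 (g = -3*21788 = -65364)
1/(X + (-42596 + k(142, 77))/(g - 3969)) = 1/(-80797 + (-42596 + 220)/(-65364 - 3969)) = 1/(-80797 - 42376/(-69333)) = 1/(-80797 - 42376*(-1/69333)) = 1/(-80797 + 42376/69333) = 1/(-5601856025/69333) = -69333/5601856025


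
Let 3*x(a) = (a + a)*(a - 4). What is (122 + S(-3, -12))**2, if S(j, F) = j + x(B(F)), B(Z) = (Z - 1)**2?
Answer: 350026681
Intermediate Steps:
B(Z) = (-1 + Z)**2
x(a) = 2*a*(-4 + a)/3 (x(a) = ((a + a)*(a - 4))/3 = ((2*a)*(-4 + a))/3 = (2*a*(-4 + a))/3 = 2*a*(-4 + a)/3)
S(j, F) = j + 2*(-1 + F)**2*(-4 + (-1 + F)**2)/3
(122 + S(-3, -12))**2 = (122 + (-3 + 2*(-1 - 12)**2*(-4 + (-1 - 12)**2)/3))**2 = (122 + (-3 + (2/3)*(-13)**2*(-4 + (-13)**2)))**2 = (122 + (-3 + (2/3)*169*(-4 + 169)))**2 = (122 + (-3 + (2/3)*169*165))**2 = (122 + (-3 + 18590))**2 = (122 + 18587)**2 = 18709**2 = 350026681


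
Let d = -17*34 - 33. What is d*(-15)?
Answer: 9165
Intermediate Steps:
d = -611 (d = -578 - 33 = -611)
d*(-15) = -611*(-15) = 9165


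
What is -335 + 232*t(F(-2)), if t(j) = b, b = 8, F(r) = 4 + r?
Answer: 1521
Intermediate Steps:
t(j) = 8
-335 + 232*t(F(-2)) = -335 + 232*8 = -335 + 1856 = 1521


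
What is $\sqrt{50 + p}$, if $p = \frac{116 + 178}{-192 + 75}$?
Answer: $\frac{2 \sqrt{18057}}{39} \approx 6.8911$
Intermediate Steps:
$p = - \frac{98}{39}$ ($p = \frac{294}{-117} = 294 \left(- \frac{1}{117}\right) = - \frac{98}{39} \approx -2.5128$)
$\sqrt{50 + p} = \sqrt{50 - \frac{98}{39}} = \sqrt{\frac{1852}{39}} = \frac{2 \sqrt{18057}}{39}$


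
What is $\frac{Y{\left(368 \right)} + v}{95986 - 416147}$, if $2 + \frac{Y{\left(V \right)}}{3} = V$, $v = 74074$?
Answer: $- \frac{75172}{320161} \approx -0.23479$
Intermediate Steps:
$Y{\left(V \right)} = -6 + 3 V$
$\frac{Y{\left(368 \right)} + v}{95986 - 416147} = \frac{\left(-6 + 3 \cdot 368\right) + 74074}{95986 - 416147} = \frac{\left(-6 + 1104\right) + 74074}{-320161} = \left(1098 + 74074\right) \left(- \frac{1}{320161}\right) = 75172 \left(- \frac{1}{320161}\right) = - \frac{75172}{320161}$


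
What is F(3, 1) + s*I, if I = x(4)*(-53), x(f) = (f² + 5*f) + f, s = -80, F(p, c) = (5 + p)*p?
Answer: 169624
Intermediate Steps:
F(p, c) = p*(5 + p)
x(f) = f² + 6*f
I = -2120 (I = (4*(6 + 4))*(-53) = (4*10)*(-53) = 40*(-53) = -2120)
F(3, 1) + s*I = 3*(5 + 3) - 80*(-2120) = 3*8 + 169600 = 24 + 169600 = 169624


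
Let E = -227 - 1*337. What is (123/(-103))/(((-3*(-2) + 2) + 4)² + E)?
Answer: 41/14420 ≈ 0.0028433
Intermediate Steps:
E = -564 (E = -227 - 337 = -564)
(123/(-103))/(((-3*(-2) + 2) + 4)² + E) = (123/(-103))/(((-3*(-2) + 2) + 4)² - 564) = (123*(-1/103))/(((6 + 2) + 4)² - 564) = -123/103/((8 + 4)² - 564) = -123/103/(12² - 564) = -123/103/(144 - 564) = -123/103/(-420) = -1/420*(-123/103) = 41/14420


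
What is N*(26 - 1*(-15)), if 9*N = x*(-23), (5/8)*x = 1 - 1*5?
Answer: 30176/45 ≈ 670.58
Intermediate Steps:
x = -32/5 (x = 8*(1 - 1*5)/5 = 8*(1 - 5)/5 = (8/5)*(-4) = -32/5 ≈ -6.4000)
N = 736/45 (N = (-32/5*(-23))/9 = (⅑)*(736/5) = 736/45 ≈ 16.356)
N*(26 - 1*(-15)) = 736*(26 - 1*(-15))/45 = 736*(26 + 15)/45 = (736/45)*41 = 30176/45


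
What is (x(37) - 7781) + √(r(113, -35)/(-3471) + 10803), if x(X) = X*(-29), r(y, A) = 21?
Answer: -8854 + 2*√3615354262/1157 ≈ -8750.1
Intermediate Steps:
x(X) = -29*X
(x(37) - 7781) + √(r(113, -35)/(-3471) + 10803) = (-29*37 - 7781) + √(21/(-3471) + 10803) = (-1073 - 7781) + √(21*(-1/3471) + 10803) = -8854 + √(-7/1157 + 10803) = -8854 + √(12499064/1157) = -8854 + 2*√3615354262/1157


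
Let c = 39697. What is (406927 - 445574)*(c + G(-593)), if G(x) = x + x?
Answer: -1488334617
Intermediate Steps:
G(x) = 2*x
(406927 - 445574)*(c + G(-593)) = (406927 - 445574)*(39697 + 2*(-593)) = -38647*(39697 - 1186) = -38647*38511 = -1488334617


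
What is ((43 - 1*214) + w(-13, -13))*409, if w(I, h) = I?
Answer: -75256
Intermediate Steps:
((43 - 1*214) + w(-13, -13))*409 = ((43 - 1*214) - 13)*409 = ((43 - 214) - 13)*409 = (-171 - 13)*409 = -184*409 = -75256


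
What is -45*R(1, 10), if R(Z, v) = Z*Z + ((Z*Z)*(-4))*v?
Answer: 1755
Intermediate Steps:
R(Z, v) = Z**2 - 4*v*Z**2 (R(Z, v) = Z**2 + (Z**2*(-4))*v = Z**2 + (-4*Z**2)*v = Z**2 - 4*v*Z**2)
-45*R(1, 10) = -45*1**2*(1 - 4*10) = -45*(1 - 40) = -45*(-39) = 1755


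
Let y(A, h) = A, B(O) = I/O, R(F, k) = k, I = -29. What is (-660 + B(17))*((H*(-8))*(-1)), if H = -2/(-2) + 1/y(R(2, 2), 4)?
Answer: -134988/17 ≈ -7940.5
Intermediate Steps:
B(O) = -29/O
H = 3/2 (H = -2/(-2) + 1/2 = -2*(-½) + 1*(½) = 1 + ½ = 3/2 ≈ 1.5000)
(-660 + B(17))*((H*(-8))*(-1)) = (-660 - 29/17)*(((3/2)*(-8))*(-1)) = (-660 - 29*1/17)*(-12*(-1)) = (-660 - 29/17)*12 = -11249/17*12 = -134988/17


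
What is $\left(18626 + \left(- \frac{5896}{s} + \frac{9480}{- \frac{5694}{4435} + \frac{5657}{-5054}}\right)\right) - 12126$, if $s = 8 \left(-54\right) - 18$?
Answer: $\frac{31128111934408}{12119910975} \approx 2568.3$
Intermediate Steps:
$s = -450$ ($s = -432 - 18 = -450$)
$\left(18626 + \left(- \frac{5896}{s} + \frac{9480}{- \frac{5694}{4435} + \frac{5657}{-5054}}\right)\right) - 12126 = \left(18626 + \left(- \frac{5896}{-450} + \frac{9480}{- \frac{5694}{4435} + \frac{5657}{-5054}}\right)\right) - 12126 = \left(18626 + \left(\left(-5896\right) \left(- \frac{1}{450}\right) + \frac{9480}{\left(-5694\right) \frac{1}{4435} + 5657 \left(- \frac{1}{5054}\right)}\right)\right) - 12126 = \left(18626 + \left(\frac{2948}{225} + \frac{9480}{- \frac{5694}{4435} - \frac{5657}{5054}}\right)\right) - 12126 = \left(18626 + \left(\frac{2948}{225} + \frac{9480}{- \frac{53866271}{22414490}}\right)\right) - 12126 = \left(18626 + \left(\frac{2948}{225} + 9480 \left(- \frac{22414490}{53866271}\right)\right)\right) - 12126 = \left(18626 + \left(\frac{2948}{225} - \frac{212489365200}{53866271}\right)\right) - 12126 = \left(18626 - \frac{47651309403092}{12119910975}\right) - 12126 = \frac{178094152417258}{12119910975} - 12126 = \frac{31128111934408}{12119910975}$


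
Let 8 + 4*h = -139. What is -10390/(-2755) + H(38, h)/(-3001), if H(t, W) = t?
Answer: 6215140/1653551 ≈ 3.7587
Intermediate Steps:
h = -147/4 (h = -2 + (1/4)*(-139) = -2 - 139/4 = -147/4 ≈ -36.750)
-10390/(-2755) + H(38, h)/(-3001) = -10390/(-2755) + 38/(-3001) = -10390*(-1/2755) + 38*(-1/3001) = 2078/551 - 38/3001 = 6215140/1653551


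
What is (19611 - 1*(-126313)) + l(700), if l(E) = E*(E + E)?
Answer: 1125924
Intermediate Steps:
l(E) = 2*E**2 (l(E) = E*(2*E) = 2*E**2)
(19611 - 1*(-126313)) + l(700) = (19611 - 1*(-126313)) + 2*700**2 = (19611 + 126313) + 2*490000 = 145924 + 980000 = 1125924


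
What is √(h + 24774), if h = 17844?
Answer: √42618 ≈ 206.44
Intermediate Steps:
√(h + 24774) = √(17844 + 24774) = √42618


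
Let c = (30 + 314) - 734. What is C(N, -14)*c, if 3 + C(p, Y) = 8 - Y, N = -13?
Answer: -7410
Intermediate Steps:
C(p, Y) = 5 - Y (C(p, Y) = -3 + (8 - Y) = 5 - Y)
c = -390 (c = 344 - 734 = -390)
C(N, -14)*c = (5 - 1*(-14))*(-390) = (5 + 14)*(-390) = 19*(-390) = -7410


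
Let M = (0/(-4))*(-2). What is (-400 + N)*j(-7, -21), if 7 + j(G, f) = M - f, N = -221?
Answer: -8694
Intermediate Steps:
M = 0 (M = (0*(-¼))*(-2) = 0*(-2) = 0)
j(G, f) = -7 - f (j(G, f) = -7 + (0 - f) = -7 - f)
(-400 + N)*j(-7, -21) = (-400 - 221)*(-7 - 1*(-21)) = -621*(-7 + 21) = -621*14 = -8694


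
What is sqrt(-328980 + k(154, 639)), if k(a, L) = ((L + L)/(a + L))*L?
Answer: I*sqrt(206231146914)/793 ≈ 572.67*I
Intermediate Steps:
k(a, L) = 2*L**2/(L + a) (k(a, L) = ((2*L)/(L + a))*L = (2*L/(L + a))*L = 2*L**2/(L + a))
sqrt(-328980 + k(154, 639)) = sqrt(-328980 + 2*639**2/(639 + 154)) = sqrt(-328980 + 2*408321/793) = sqrt(-328980 + 2*408321*(1/793)) = sqrt(-328980 + 816642/793) = sqrt(-260064498/793) = I*sqrt(206231146914)/793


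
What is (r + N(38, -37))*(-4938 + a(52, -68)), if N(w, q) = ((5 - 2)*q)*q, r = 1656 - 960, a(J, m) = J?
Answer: -23467458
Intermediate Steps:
r = 696
N(w, q) = 3*q² (N(w, q) = (3*q)*q = 3*q²)
(r + N(38, -37))*(-4938 + a(52, -68)) = (696 + 3*(-37)²)*(-4938 + 52) = (696 + 3*1369)*(-4886) = (696 + 4107)*(-4886) = 4803*(-4886) = -23467458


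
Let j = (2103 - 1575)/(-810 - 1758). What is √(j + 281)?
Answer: √3214815/107 ≈ 16.757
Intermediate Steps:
j = -22/107 (j = 528/(-2568) = 528*(-1/2568) = -22/107 ≈ -0.20561)
√(j + 281) = √(-22/107 + 281) = √(30045/107) = √3214815/107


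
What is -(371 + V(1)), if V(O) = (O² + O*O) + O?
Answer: -374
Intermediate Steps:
V(O) = O + 2*O² (V(O) = (O² + O²) + O = 2*O² + O = O + 2*O²)
-(371 + V(1)) = -(371 + 1*(1 + 2*1)) = -(371 + 1*(1 + 2)) = -(371 + 1*3) = -(371 + 3) = -1*374 = -374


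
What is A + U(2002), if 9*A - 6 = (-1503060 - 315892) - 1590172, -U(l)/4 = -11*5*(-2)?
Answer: -3413078/9 ≈ -3.7923e+5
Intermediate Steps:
U(l) = -440 (U(l) = -4*(-11*5)*(-2) = -(-220)*(-2) = -4*110 = -440)
A = -3409118/9 (A = ⅔ + ((-1503060 - 315892) - 1590172)/9 = ⅔ + (-1818952 - 1590172)/9 = ⅔ + (⅑)*(-3409124) = ⅔ - 3409124/9 = -3409118/9 ≈ -3.7879e+5)
A + U(2002) = -3409118/9 - 440 = -3413078/9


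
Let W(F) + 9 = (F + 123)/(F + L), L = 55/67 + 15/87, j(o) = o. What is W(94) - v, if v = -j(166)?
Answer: 29399435/184572 ≈ 159.28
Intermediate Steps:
L = 1930/1943 (L = 55*(1/67) + 15*(1/87) = 55/67 + 5/29 = 1930/1943 ≈ 0.99331)
v = -166 (v = -1*166 = -166)
W(F) = -9 + (123 + F)/(1930/1943 + F) (W(F) = -9 + (F + 123)/(F + 1930/1943) = -9 + (123 + F)/(1930/1943 + F))
W(94) - v = (221619 - 15544*94)/(1930 + 1943*94) - 1*(-166) = (221619 - 1461136)/(1930 + 182642) + 166 = -1239517/184572 + 166 = 29399435/184572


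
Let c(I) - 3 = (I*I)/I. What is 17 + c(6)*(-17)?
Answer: -136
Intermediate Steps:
c(I) = 3 + I (c(I) = 3 + (I*I)/I = 3 + I²/I = 3 + I)
17 + c(6)*(-17) = 17 + (3 + 6)*(-17) = 17 + 9*(-17) = 17 - 153 = -136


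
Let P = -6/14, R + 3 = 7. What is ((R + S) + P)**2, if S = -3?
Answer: 16/49 ≈ 0.32653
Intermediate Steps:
R = 4 (R = -3 + 7 = 4)
P = -3/7 (P = -6*1/14 = -3/7 ≈ -0.42857)
((R + S) + P)**2 = ((4 - 3) - 3/7)**2 = (1 - 3/7)**2 = (4/7)**2 = 16/49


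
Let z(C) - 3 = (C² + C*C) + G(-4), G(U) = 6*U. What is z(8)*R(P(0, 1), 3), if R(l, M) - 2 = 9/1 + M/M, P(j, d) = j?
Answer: 1284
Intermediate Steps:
z(C) = -21 + 2*C² (z(C) = 3 + ((C² + C*C) + 6*(-4)) = 3 + ((C² + C²) - 24) = 3 + (2*C² - 24) = 3 + (-24 + 2*C²) = -21 + 2*C²)
R(l, M) = 12 (R(l, M) = 2 + (9/1 + M/M) = 2 + (9*1 + 1) = 2 + (9 + 1) = 2 + 10 = 12)
z(8)*R(P(0, 1), 3) = (-21 + 2*8²)*12 = (-21 + 2*64)*12 = (-21 + 128)*12 = 107*12 = 1284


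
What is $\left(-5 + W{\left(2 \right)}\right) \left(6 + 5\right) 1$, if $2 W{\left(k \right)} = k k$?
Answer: $-33$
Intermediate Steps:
$W{\left(k \right)} = \frac{k^{2}}{2}$ ($W{\left(k \right)} = \frac{k k}{2} = \frac{k^{2}}{2}$)
$\left(-5 + W{\left(2 \right)}\right) \left(6 + 5\right) 1 = \left(-5 + \frac{2^{2}}{2}\right) \left(6 + 5\right) 1 = \left(-5 + \frac{1}{2} \cdot 4\right) 11 \cdot 1 = \left(-5 + 2\right) 11 = \left(-3\right) 11 = -33$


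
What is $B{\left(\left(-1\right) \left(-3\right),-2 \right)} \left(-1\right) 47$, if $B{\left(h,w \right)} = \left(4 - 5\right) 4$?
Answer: $188$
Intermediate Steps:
$B{\left(h,w \right)} = -4$ ($B{\left(h,w \right)} = \left(-1\right) 4 = -4$)
$B{\left(\left(-1\right) \left(-3\right),-2 \right)} \left(-1\right) 47 = \left(-4\right) \left(-1\right) 47 = 4 \cdot 47 = 188$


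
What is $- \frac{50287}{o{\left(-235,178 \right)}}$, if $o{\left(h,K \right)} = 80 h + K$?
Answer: $\frac{50287}{18622} \approx 2.7004$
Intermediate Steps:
$o{\left(h,K \right)} = K + 80 h$
$- \frac{50287}{o{\left(-235,178 \right)}} = - \frac{50287}{178 + 80 \left(-235\right)} = - \frac{50287}{178 - 18800} = - \frac{50287}{-18622} = \left(-50287\right) \left(- \frac{1}{18622}\right) = \frac{50287}{18622}$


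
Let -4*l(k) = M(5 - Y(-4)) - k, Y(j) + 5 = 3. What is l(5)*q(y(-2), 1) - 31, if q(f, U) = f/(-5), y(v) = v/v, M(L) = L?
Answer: -309/10 ≈ -30.900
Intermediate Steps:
Y(j) = -2 (Y(j) = -5 + 3 = -2)
y(v) = 1
q(f, U) = -f/5 (q(f, U) = f*(-⅕) = -f/5)
l(k) = -7/4 + k/4 (l(k) = -((5 - 1*(-2)) - k)/4 = -((5 + 2) - k)/4 = -(7 - k)/4 = -7/4 + k/4)
l(5)*q(y(-2), 1) - 31 = (-7/4 + (¼)*5)*(-⅕*1) - 31 = (-7/4 + 5/4)*(-⅕) - 31 = -½*(-⅕) - 31 = ⅒ - 31 = -309/10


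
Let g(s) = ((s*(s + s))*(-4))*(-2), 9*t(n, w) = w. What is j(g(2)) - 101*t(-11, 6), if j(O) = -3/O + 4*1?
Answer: -12169/192 ≈ -63.380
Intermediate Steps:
t(n, w) = w/9
g(s) = 16*s² (g(s) = ((s*(2*s))*(-4))*(-2) = ((2*s²)*(-4))*(-2) = -8*s²*(-2) = 16*s²)
j(O) = 4 - 3/O (j(O) = -3/O + 4 = 4 - 3/O)
j(g(2)) - 101*t(-11, 6) = (4 - 3/(16*2²)) - 101*6/9 = (4 - 3/(16*4)) - 101*⅔ = (4 - 3/64) - 202/3 = 253/64 - 202/3 = -12169/192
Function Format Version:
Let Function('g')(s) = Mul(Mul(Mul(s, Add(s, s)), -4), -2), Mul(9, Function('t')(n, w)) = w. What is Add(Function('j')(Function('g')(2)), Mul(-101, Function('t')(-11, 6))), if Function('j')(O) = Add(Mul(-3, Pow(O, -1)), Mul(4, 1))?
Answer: Rational(-12169, 192) ≈ -63.380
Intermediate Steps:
Function('t')(n, w) = Mul(Rational(1, 9), w)
Function('g')(s) = Mul(16, Pow(s, 2)) (Function('g')(s) = Mul(Mul(Mul(s, Mul(2, s)), -4), -2) = Mul(Mul(Mul(2, Pow(s, 2)), -4), -2) = Mul(Mul(-8, Pow(s, 2)), -2) = Mul(16, Pow(s, 2)))
Function('j')(O) = Add(4, Mul(-3, Pow(O, -1))) (Function('j')(O) = Add(Mul(-3, Pow(O, -1)), 4) = Add(4, Mul(-3, Pow(O, -1))))
Add(Function('j')(Function('g')(2)), Mul(-101, Function('t')(-11, 6))) = Add(Add(4, Mul(-3, Pow(Mul(16, Pow(2, 2)), -1))), Mul(-101, Mul(Rational(1, 9), 6))) = Add(Add(4, Mul(-3, Pow(Mul(16, 4), -1))), Mul(-101, Rational(2, 3))) = Add(Add(4, Mul(-3, Pow(64, -1))), Rational(-202, 3)) = Add(Add(4, Mul(-3, Rational(1, 64))), Rational(-202, 3)) = Add(Add(4, Rational(-3, 64)), Rational(-202, 3)) = Add(Rational(253, 64), Rational(-202, 3)) = Rational(-12169, 192)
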